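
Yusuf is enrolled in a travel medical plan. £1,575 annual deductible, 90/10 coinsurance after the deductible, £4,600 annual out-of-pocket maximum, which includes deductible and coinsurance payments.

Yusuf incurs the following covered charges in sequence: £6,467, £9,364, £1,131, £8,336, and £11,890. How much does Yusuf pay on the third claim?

£113.10

Claim 1 (£6,467): £1,575 finishes the deductible; £4,892 goes to coinsurance; 10% of £4,892 = £489.20. Traveler pays £2,064.20; OOP now £2,064.20.
Claim 2 (£9,364): deductible met; 10% of £9,364 = £936.40. Traveler pays £936.40; OOP now £3,000.60.
Claim 3 (£1,131): deductible met; 10% of £1,131 = £113.10. Cost to traveler: £113.10. OOP to date £3,113.70.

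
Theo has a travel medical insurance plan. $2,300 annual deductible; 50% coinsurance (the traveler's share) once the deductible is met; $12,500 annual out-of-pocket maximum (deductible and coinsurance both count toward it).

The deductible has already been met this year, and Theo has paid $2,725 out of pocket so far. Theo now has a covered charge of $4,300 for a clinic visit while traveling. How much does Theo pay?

$2,150

The deductible is already satisfied, so the full bill goes to coinsurance.
50% of $4,300 = $2,150 falls to the traveler.
Total out-of-pocket so far would be $2,725 + $2,150 = $4,875, below the $12,500 cap — no reduction.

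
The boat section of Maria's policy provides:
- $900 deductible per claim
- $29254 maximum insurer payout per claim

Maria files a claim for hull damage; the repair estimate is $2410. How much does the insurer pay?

$1510

After the deductible, $2410 − $900 = $1510 remains.
That's under the $29254 cap, so the insurer reimburses the full $1510.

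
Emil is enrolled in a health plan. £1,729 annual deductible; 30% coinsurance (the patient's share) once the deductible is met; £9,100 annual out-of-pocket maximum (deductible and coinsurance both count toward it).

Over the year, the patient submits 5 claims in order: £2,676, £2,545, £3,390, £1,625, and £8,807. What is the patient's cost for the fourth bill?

£487.50

Bill 1, £2,676: deductible takes £1,729, £947 remains; 30% of £947 = £284.10. Cost to patient: £2,013.10. OOP to date £2,013.10.
Bill 2, £2,545: deductible already satisfied, so patient's share is 30% × £2,545 = £763.50. Patient pays £763.50; OOP now £2,776.60.
Bill 3, £3,390: deductible met; 30% of £3,390 = £1,017. Patient owes £1,017 (running OOP £3,793.60).
Bill 4, £1,625: 30% coinsurance on £1,625 = £487.50. Patient owes £487.50 (running OOP £4,281.10).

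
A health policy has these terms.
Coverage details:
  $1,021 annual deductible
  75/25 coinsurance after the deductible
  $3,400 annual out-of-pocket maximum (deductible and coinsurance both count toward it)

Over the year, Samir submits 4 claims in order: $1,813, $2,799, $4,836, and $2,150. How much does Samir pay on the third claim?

$1,209

#1 ($1,813): $1,021 finishes the deductible; $792 goes to coinsurance; 25% of $792 = $198. Cost to patient: $1,219. OOP to date $1,219.
#2 ($2,799): deductible met; 25% of $2,799 = $699.75. Patient pays $699.75; OOP now $1,918.75.
#3 ($4,836): 25% coinsurance on $4,836 = $1,209. Cost to patient: $1,209. OOP to date $3,127.75.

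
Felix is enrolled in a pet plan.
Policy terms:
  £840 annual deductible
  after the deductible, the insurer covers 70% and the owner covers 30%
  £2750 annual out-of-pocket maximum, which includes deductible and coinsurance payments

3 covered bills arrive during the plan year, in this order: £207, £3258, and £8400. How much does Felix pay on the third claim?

Claim 1 (£207): all of it applies to the deductible. Owner owes £207 (running OOP £207).
Claim 2 (£3258): deductible takes £633, £2625 remains; 30% of £2625 = £787.50. Cost to owner: £1420.50. OOP to date £1627.50.
Claim 3 (£8400): deductible already satisfied, so owner's share is 30% × £8400 = £2520. OOP would hit £4147.50 > £2750, so the cap limits the owner to £2750 − £1627.50 = £1122.50.

£1122.50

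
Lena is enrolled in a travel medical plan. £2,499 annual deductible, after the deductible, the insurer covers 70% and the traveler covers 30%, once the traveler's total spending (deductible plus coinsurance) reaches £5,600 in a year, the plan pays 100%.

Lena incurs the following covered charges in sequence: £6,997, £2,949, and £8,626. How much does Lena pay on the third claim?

£866.90

Claim 1 — £6,997: £2,499 finishes the deductible; £4,498 goes to coinsurance; 30% of £4,498 = £1,349.40. Traveler pays £3,848.40; OOP now £3,848.40.
Claim 2 — £2,949: 30% coinsurance on £2,949 = £884.70. Cost to traveler: £884.70. OOP to date £4,733.10.
Claim 3 — £8,626: 30% coinsurance on £8,626 = £2,587.80. That would push OOP to £7,320.90, over the £5,600 cap, so traveler pays £5,600 − £4,733.10 = £866.90.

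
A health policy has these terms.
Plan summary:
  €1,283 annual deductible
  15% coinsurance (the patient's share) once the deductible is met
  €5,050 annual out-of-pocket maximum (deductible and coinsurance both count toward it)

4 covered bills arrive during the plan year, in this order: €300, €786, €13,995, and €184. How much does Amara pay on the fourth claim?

Claim 1 — €300: entire amount goes to the deductible. Cost to patient: €300. OOP to date €300.
Claim 2 — €786: entire amount goes to the deductible. Cost to patient: €786. OOP to date €1,086.
Claim 3 — €13,995: deductible takes €197, €13,798 remains; patient's 15% is €2,069.70. Patient owes €2,266.70 (running OOP €3,352.70).
Claim 4 — €184: 15% coinsurance on €184 = €27.60. Patient pays €27.60; OOP now €3,380.30.

€27.60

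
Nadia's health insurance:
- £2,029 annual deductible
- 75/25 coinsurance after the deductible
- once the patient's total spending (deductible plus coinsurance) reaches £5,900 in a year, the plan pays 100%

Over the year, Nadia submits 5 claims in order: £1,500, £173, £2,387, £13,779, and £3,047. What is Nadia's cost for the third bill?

#1 (£1,500): all of it applies to the deductible. Patient pays £1,500; OOP now £1,500.
#2 (£173): all of it applies to the deductible. Patient owes £173 (running OOP £1,673).
#3 (£2,387): £356 finishes the deductible; £2,031 goes to coinsurance; 25% of £2,031 = £507.75. Cost to patient: £863.75. OOP to date £2,536.75.

£863.75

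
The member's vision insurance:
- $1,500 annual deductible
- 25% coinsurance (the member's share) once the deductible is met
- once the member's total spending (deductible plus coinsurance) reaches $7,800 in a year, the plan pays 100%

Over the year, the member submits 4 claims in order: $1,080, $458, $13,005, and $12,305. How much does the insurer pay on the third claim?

$9,753.75

#1 ($1,080): entire amount goes to the deductible. Cost to member: $1,080. OOP to date $1,080. Plan pays $1,080 − $1,080 = $0.
#2 ($458): $420 finishes the deductible; $38 goes to coinsurance; member's 25% is $9.50. Member owes $429.50 (running OOP $1,509.50). Insurer: $458 − $429.50 = $28.50.
#3 ($13,005): 25% coinsurance on $13,005 = $3,251.25. Member pays $3,251.25; OOP now $4,760.75. Plan pays $13,005 − $3,251.25 = $9,753.75.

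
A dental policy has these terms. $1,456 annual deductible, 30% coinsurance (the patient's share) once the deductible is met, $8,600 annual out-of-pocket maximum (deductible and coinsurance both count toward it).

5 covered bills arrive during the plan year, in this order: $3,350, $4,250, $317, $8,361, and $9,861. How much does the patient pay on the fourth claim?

Claim 1 ($3,350): deductible takes $1,456, $1,894 remains; 30% of $1,894 = $568.20. Patient pays $2,024.20; OOP now $2,024.20.
Claim 2 ($4,250): 30% coinsurance on $4,250 = $1,275. Patient pays $1,275; OOP now $3,299.20.
Claim 3 ($317): deductible met; 30% of $317 = $95.10. Cost to patient: $95.10. OOP to date $3,394.30.
Claim 4 ($8,361): 30% coinsurance on $8,361 = $2,508.30. Patient pays $2,508.30; OOP now $5,902.60.

$2,508.30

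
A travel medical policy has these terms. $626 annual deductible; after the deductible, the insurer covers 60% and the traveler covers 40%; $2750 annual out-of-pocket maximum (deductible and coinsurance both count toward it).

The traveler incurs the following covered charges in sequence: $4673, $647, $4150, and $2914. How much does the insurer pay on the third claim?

Claim 1 — $4673: $626 to deductible, leaving $4047; traveler's 40% is $1618.80. Cost to traveler: $2244.80. OOP to date $2244.80. Plan pays $4673 − $2244.80 = $2428.20.
Claim 2 — $647: deductible already satisfied, so traveler's share is 40% × $647 = $258.80. Cost to traveler: $258.80. OOP to date $2503.60. Insurer: $647 − $258.80 = $388.20.
Claim 3 — $4150: deductible met; 40% of $4150 = $1660. OOP would hit $4163.60 > $2750, so the cap limits the traveler to $2750 − $2503.60 = $246.40. Insurer: $4150 − $246.40 = $3903.60.

$3903.60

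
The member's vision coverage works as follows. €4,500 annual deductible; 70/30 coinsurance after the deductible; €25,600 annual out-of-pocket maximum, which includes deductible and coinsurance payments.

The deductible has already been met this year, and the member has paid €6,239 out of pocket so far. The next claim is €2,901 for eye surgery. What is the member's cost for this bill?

The deductible is already satisfied, so the full bill goes to coinsurance.
Coinsurance: €2,901 × 30% = €870.30.
Cumulative spending €6,239 + €870.30 = €7,109.30 stays under the €25,600 maximum.

€870.30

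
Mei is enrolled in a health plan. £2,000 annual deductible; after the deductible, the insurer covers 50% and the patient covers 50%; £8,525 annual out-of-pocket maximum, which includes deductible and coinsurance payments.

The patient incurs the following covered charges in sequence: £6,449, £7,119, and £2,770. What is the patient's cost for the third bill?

Claim 1 (£6,449): £2,000 to deductible, leaving £4,449; patient's 50% is £2,224.50. Cost to patient: £4,224.50. OOP to date £4,224.50.
Claim 2 (£7,119): deductible already satisfied, so patient's share is 50% × £7,119 = £3,559.50. Patient owes £3,559.50 (running OOP £7,784).
Claim 3 (£2,770): deductible already satisfied, so patient's share is 50% × £2,770 = £1,385. OOP would hit £9,169 > £8,525, so the cap limits the patient to £8,525 − £7,784 = £741.

£741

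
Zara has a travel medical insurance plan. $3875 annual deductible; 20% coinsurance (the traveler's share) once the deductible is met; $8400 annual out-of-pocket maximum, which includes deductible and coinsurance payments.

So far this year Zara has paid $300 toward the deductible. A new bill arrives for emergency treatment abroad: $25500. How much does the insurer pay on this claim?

$17540

Remaining deductible: $3875 − $300 = $3575.
After the $3575 deductible portion, $25500 − $3575 = $21925 is subject to coinsurance.
Traveler's 20% share of $21925 is $4385.
Traveler responsibility before any cap: $3575 + $4385 = $7960.
Cumulative spending $300 + $7960 = $8260 stays under the $8400 maximum.
Insurer pays the balance: $25500 − $7960 = $17540.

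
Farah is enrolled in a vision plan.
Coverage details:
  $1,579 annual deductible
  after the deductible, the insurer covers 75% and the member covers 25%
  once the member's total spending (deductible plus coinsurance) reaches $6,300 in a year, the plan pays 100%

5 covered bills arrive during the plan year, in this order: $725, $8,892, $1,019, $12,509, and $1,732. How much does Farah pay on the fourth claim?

Claim 1 — $725: entire amount goes to the deductible. Member owes $725 (running OOP $725).
Claim 2 — $8,892: $854 to deductible, leaving $8,038; 25% of $8,038 = $2,009.50. Member pays $2,863.50; OOP now $3,588.50.
Claim 3 — $1,019: deductible already satisfied, so member's share is 25% × $1,019 = $254.75. Cost to member: $254.75. OOP to date $3,843.25.
Claim 4 — $12,509: deductible already satisfied, so member's share is 25% × $12,509 = $3,127.25. That would push OOP to $6,970.50, over the $6,300 cap, so member pays $6,300 − $3,843.25 = $2,456.75.

$2,456.75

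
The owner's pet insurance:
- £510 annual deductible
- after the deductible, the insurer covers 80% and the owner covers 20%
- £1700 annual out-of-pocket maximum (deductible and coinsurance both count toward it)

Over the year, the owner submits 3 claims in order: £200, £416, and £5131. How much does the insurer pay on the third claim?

£4104.80

Claim 1 — £200: entire amount goes to the deductible. Cost to owner: £200. OOP to date £200. Plan pays £200 − £200 = £0.
Claim 2 — £416: £310 finishes the deductible; £106 goes to coinsurance; 20% of £106 = £21.20. Cost to owner: £331.20. OOP to date £531.20. Plan pays £416 − £331.20 = £84.80.
Claim 3 — £5131: deductible already satisfied, so owner's share is 20% × £5131 = £1026.20. Cost to owner: £1026.20. OOP to date £1557.40. Insurer: £5131 − £1026.20 = £4104.80.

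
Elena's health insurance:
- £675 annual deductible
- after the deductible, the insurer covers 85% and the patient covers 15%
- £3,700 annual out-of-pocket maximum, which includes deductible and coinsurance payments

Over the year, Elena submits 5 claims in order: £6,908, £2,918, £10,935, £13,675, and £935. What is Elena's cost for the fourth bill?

Bill 1, £6,908: £675 to deductible, leaving £6,233; patient's 15% is £934.95. Cost to patient: £1,609.95. OOP to date £1,609.95.
Bill 2, £2,918: deductible already satisfied, so patient's share is 15% × £2,918 = £437.70. Patient pays £437.70; OOP now £2,047.65.
Bill 3, £10,935: 15% coinsurance on £10,935 = £1,640.25. Cost to patient: £1,640.25. OOP to date £3,687.90.
Bill 4, £13,675: deductible met; 15% of £13,675 = £2,051.25. That would push OOP to £5,739.15, over the £3,700 cap, so patient pays £3,700 − £3,687.90 = £12.10.

£12.10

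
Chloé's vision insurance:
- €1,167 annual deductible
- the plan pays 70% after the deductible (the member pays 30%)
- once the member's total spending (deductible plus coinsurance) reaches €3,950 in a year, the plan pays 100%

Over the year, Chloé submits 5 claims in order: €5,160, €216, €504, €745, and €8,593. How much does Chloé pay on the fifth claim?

Bill 1, €5,160: €1,167 to deductible, leaving €3,993; 30% of €3,993 = €1,197.90. Cost to member: €2,364.90. OOP to date €2,364.90.
Bill 2, €216: 30% coinsurance on €216 = €64.80. Member owes €64.80 (running OOP €2,429.70).
Bill 3, €504: deductible already satisfied, so member's share is 30% × €504 = €151.20. Member owes €151.20 (running OOP €2,580.90).
Bill 4, €745: deductible already satisfied, so member's share is 30% × €745 = €223.50. Cost to member: €223.50. OOP to date €2,804.40.
Bill 5, €8,593: 30% coinsurance on €8,593 = €2,577.90. Adding that to €2,804.40 gives €5,382.30, past the €3,950 cap; member pays only €3,950 − €2,804.40 = €1,145.60.

€1,145.60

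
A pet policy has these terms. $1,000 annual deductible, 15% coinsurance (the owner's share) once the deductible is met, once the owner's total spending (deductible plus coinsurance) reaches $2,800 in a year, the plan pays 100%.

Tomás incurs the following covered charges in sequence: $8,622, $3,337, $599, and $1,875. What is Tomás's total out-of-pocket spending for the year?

$2,800

Claim 1 ($8,622): deductible takes $1,000, $7,622 remains; owner's 15% is $1,143.30. Owner owes $2,143.30 (running OOP $2,143.30).
Claim 2 ($3,337): deductible met; 15% of $3,337 = $500.55. Owner pays $500.55; OOP now $2,643.85.
Claim 3 ($599): deductible met; 15% of $599 = $89.85. Owner owes $89.85 (running OOP $2,733.70).
Claim 4 ($1,875): deductible already satisfied, so owner's share is 15% × $1,875 = $281.25. OOP would hit $3,014.95 > $2,800, so the cap limits the owner to $2,800 − $2,733.70 = $66.30.
Summing the owner's payments: $2,143.30 + $500.55 + $89.85 + $66.30 = $2,800.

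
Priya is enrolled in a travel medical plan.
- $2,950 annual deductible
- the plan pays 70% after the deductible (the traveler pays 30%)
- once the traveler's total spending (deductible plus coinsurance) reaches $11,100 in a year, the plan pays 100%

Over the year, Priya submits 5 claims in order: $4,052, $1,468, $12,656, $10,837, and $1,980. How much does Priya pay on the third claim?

Bill 1, $4,052: $2,950 finishes the deductible; $1,102 goes to coinsurance; 30% of $1,102 = $330.60. Cost to traveler: $3,280.60. OOP to date $3,280.60.
Bill 2, $1,468: deductible met; 30% of $1,468 = $440.40. Traveler owes $440.40 (running OOP $3,721).
Bill 3, $12,656: deductible met; 30% of $12,656 = $3,796.80. Cost to traveler: $3,796.80. OOP to date $7,517.80.

$3,796.80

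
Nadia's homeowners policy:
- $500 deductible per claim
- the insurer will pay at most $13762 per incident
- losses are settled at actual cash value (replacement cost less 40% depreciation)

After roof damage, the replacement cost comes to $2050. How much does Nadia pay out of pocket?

Depreciate 40%: the covered value is $2050 × 0.6 = $1230.
Subtract the deductible: $1230 − $500 = $730.
$730 ≤ $13762, so the limit doesn't bind; insurer pays $730.
The homeowner bears the rest of the original loss: $2050 − $730 = $1320.

$1320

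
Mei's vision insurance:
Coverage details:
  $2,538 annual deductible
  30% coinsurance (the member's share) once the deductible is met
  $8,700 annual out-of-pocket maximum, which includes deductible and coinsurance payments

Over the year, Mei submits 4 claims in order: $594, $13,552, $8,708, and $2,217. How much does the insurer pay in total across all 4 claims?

$16,371

#1 ($594): entire amount goes to the deductible. Member pays $594; OOP now $594. Insurer: $594 − $594 = $0.
#2 ($13,552): $1,944 finishes the deductible; $11,608 goes to coinsurance; member's 30% is $3,482.40. Member pays $5,426.40; OOP now $6,020.40. Insurer: $13,552 − $5,426.40 = $8,125.60.
#3 ($8,708): deductible met; 30% of $8,708 = $2,612.40. Member owes $2,612.40 (running OOP $8,632.80). Plan pays $8,708 − $2,612.40 = $6,095.60.
#4 ($2,217): deductible already satisfied, so member's share is 30% × $2,217 = $665.10. Adding that to $8,632.80 gives $9,297.90, past the $8,700 cap; member pays only $8,700 − $8,632.80 = $67.20. Plan pays $2,217 − $67.20 = $2,149.80.
Insurer total = bills − member's total = $25,071 − $8,700 = $16,371.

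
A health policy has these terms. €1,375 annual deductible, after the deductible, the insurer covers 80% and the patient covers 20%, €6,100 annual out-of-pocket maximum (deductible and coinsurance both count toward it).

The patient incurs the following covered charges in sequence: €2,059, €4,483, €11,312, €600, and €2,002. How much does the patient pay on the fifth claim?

Claim 1 (€2,059): €1,375 to deductible, leaving €684; patient's 20% is €136.80. Patient pays €1,511.80; OOP now €1,511.80.
Claim 2 (€4,483): deductible already satisfied, so patient's share is 20% × €4,483 = €896.60. Cost to patient: €896.60. OOP to date €2,408.40.
Claim 3 (€11,312): deductible already satisfied, so patient's share is 20% × €11,312 = €2,262.40. Patient owes €2,262.40 (running OOP €4,670.80).
Claim 4 (€600): deductible already satisfied, so patient's share is 20% × €600 = €120. Patient owes €120 (running OOP €4,790.80).
Claim 5 (€2,002): deductible met; 20% of €2,002 = €400.40. Cost to patient: €400.40. OOP to date €5,191.20.

€400.40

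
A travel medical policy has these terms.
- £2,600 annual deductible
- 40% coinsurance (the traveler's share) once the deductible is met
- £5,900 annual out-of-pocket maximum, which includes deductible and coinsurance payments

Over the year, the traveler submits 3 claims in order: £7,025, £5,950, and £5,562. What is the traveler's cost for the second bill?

£1,530

#1 (£7,025): deductible takes £2,600, £4,425 remains; traveler's 40% is £1,770. Traveler pays £4,370; OOP now £4,370.
#2 (£5,950): deductible met; 40% of £5,950 = £2,380. OOP would hit £6,750 > £5,900, so the cap limits the traveler to £5,900 − £4,370 = £1,530.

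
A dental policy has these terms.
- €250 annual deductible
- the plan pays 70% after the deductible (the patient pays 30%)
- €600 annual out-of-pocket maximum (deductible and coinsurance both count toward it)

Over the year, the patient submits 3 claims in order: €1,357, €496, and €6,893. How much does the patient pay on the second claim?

Bill 1, €1,357: deductible takes €250, €1,107 remains; patient's 30% is €332.10. Patient pays €582.10; OOP now €582.10.
Bill 2, €496: 30% coinsurance on €496 = €148.80. That would push OOP to €730.90, over the €600 cap, so patient pays €600 − €582.10 = €17.90.

€17.90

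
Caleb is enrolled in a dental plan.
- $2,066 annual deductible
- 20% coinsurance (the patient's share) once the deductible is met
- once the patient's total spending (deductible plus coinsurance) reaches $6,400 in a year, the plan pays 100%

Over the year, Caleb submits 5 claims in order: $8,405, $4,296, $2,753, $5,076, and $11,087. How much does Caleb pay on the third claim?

$550.60

#1 ($8,405): deductible takes $2,066, $6,339 remains; patient's 20% is $1,267.80. Patient pays $3,333.80; OOP now $3,333.80.
#2 ($4,296): deductible met; 20% of $4,296 = $859.20. Cost to patient: $859.20. OOP to date $4,193.
#3 ($2,753): deductible met; 20% of $2,753 = $550.60. Patient owes $550.60 (running OOP $4,743.60).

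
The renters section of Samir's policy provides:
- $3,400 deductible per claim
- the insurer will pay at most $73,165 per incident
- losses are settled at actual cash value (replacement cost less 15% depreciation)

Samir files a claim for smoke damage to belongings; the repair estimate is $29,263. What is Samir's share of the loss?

Actual cash value after 15% depreciation: $29,263 × 85% = $24,873.55.
After the deductible, $24,873.55 − $3,400 = $21,473.55 remains.
$21,473.55 is within the $73,165 limit, so the insurer pays $21,473.55.
Out of pocket: $29,263 − $21,473.55 = $7,789.45.

$7,789.45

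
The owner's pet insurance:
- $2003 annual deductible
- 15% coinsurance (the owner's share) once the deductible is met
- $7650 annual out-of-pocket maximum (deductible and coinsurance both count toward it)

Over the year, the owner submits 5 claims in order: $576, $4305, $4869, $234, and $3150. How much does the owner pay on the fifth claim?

Claim 1 ($576): all of it applies to the deductible. Cost to owner: $576. OOP to date $576.
Claim 2 ($4305): deductible takes $1427, $2878 remains; 15% of $2878 = $431.70. Owner owes $1858.70 (running OOP $2434.70).
Claim 3 ($4869): 15% coinsurance on $4869 = $730.35. Owner pays $730.35; OOP now $3165.05.
Claim 4 ($234): deductible met; 15% of $234 = $35.10. Owner pays $35.10; OOP now $3200.15.
Claim 5 ($3150): deductible already satisfied, so owner's share is 15% × $3150 = $472.50. Owner pays $472.50; OOP now $3672.65.

$472.50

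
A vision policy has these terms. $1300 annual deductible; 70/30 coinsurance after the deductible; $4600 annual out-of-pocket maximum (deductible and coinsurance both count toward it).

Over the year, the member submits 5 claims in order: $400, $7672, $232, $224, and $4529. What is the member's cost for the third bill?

$69.60

#1 ($400): fully absorbed by the deductible. Cost to member: $400. OOP to date $400.
#2 ($7672): $900 finishes the deductible; $6772 goes to coinsurance; coinsurance $6772 × 30% = $2031.60. Member pays $2931.60; OOP now $3331.60.
#3 ($232): 30% coinsurance on $232 = $69.60. Member owes $69.60 (running OOP $3401.20).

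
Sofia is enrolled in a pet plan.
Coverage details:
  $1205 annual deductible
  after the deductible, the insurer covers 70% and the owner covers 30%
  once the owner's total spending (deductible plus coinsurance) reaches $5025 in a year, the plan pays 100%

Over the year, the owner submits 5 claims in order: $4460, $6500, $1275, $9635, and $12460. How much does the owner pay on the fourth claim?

#1 ($4460): deductible takes $1205, $3255 remains; 30% of $3255 = $976.50. Cost to owner: $2181.50. OOP to date $2181.50.
#2 ($6500): deductible already satisfied, so owner's share is 30% × $6500 = $1950. Owner pays $1950; OOP now $4131.50.
#3 ($1275): deductible met; 30% of $1275 = $382.50. Owner pays $382.50; OOP now $4514.
#4 ($9635): deductible met; 30% of $9635 = $2890.50. Adding that to $4514 gives $7404.50, past the $5025 cap; owner pays only $5025 − $4514 = $511.

$511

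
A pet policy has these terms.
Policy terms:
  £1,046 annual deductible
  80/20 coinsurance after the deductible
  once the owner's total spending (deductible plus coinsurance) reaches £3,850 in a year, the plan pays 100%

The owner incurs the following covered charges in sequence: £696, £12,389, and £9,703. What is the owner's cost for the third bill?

£396.20

Claim 1 (£696): fully absorbed by the deductible. Cost to owner: £696. OOP to date £696.
Claim 2 (£12,389): £350 finishes the deductible; £12,039 goes to coinsurance; owner's 20% is £2,407.80. Cost to owner: £2,757.80. OOP to date £3,453.80.
Claim 3 (£9,703): deductible met; 20% of £9,703 = £1,940.60. Adding that to £3,453.80 gives £5,394.40, past the £3,850 cap; owner pays only £3,850 − £3,453.80 = £396.20.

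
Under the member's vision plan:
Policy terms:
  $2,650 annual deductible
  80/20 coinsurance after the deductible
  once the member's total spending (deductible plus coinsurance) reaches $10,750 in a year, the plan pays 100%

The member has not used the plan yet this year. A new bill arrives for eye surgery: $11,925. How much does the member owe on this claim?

The full $2,650 deductible is still open; $2,650 of this bill applies to it.
The remaining $9,275 (= $11,925 − $2,650) moves to coinsurance.
Coinsurance: $9,275 × 20% = $1,855.
So the member owes $2,650 + $1,855 = $4,505 before any cap.
Cumulative spending $0 + $4,505 = $4,505 stays under the $10,750 maximum.

$4,505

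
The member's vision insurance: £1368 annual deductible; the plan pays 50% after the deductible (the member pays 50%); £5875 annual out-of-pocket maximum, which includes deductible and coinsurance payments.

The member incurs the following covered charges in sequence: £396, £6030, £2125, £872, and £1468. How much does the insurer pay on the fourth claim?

Claim 1 — £396: all of it applies to the deductible. Member owes £396 (running OOP £396). Plan pays £396 − £396 = £0.
Claim 2 — £6030: deductible takes £972, £5058 remains; member's 50% is £2529. Cost to member: £3501. OOP to date £3897. Insurer: £6030 − £3501 = £2529.
Claim 3 — £2125: deductible met; 50% of £2125 = £1062.50. Cost to member: £1062.50. OOP to date £4959.50. Plan pays £2125 − £1062.50 = £1062.50.
Claim 4 — £872: deductible already satisfied, so member's share is 50% × £872 = £436. Member owes £436 (running OOP £5395.50). Insurer: £872 − £436 = £436.

£436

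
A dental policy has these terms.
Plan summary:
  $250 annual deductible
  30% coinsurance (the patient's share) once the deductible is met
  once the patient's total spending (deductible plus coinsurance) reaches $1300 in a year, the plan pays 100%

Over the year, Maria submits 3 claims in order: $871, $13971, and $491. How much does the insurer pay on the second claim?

Bill 1, $871: deductible takes $250, $621 remains; patient's 30% is $186.30. Cost to patient: $436.30. OOP to date $436.30. Plan pays $871 − $436.30 = $434.70.
Bill 2, $13971: deductible met; 30% of $13971 = $4191.30. Adding that to $436.30 gives $4627.60, past the $1300 cap; patient pays only $1300 − $436.30 = $863.70. Insurer: $13971 − $863.70 = $13107.30.

$13107.30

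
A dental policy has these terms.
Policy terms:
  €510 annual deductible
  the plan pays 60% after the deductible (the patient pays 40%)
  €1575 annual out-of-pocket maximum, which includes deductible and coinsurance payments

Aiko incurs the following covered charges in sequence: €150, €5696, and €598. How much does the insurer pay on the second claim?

Claim 1 (€150): all of it applies to the deductible. Patient pays €150; OOP now €150. Insurer: €150 − €150 = €0.
Claim 2 (€5696): deductible takes €360, €5336 remains; 40% of €5336 = €2134.40. Deductible plus coinsurance: €360 + €2134.40 = €2494.40. OOP would hit €2644.40 > €1575, so the cap limits the patient to €1575 − €150 = €1425. Insurer: €5696 − €1425 = €4271.

€4271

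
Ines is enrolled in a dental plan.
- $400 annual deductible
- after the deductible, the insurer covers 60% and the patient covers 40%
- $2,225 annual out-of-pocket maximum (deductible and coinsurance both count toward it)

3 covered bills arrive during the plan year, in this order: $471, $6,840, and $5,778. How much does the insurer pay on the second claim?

Claim 1 — $471: deductible takes $400, $71 remains; coinsurance $71 × 40% = $28.40. Patient pays $428.40; OOP now $428.40. Plan pays $471 − $428.40 = $42.60.
Claim 2 — $6,840: deductible already satisfied, so patient's share is 40% × $6,840 = $2,736. That would push OOP to $3,164.40, over the $2,225 cap, so patient pays $2,225 − $428.40 = $1,796.60. Plan pays $6,840 − $1,796.60 = $5,043.40.

$5,043.40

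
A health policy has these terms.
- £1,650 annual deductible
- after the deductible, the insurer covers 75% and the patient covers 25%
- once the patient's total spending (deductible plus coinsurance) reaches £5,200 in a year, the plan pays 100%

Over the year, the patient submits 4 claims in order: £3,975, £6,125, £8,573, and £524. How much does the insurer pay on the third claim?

Claim 1 (£3,975): £1,650 to deductible, leaving £2,325; coinsurance £2,325 × 25% = £581.25. Patient pays £2,231.25; OOP now £2,231.25. Insurer: £3,975 − £2,231.25 = £1,743.75.
Claim 2 (£6,125): deductible already satisfied, so patient's share is 25% × £6,125 = £1,531.25. Cost to patient: £1,531.25. OOP to date £3,762.50. Insurer: £6,125 − £1,531.25 = £4,593.75.
Claim 3 (£8,573): deductible met; 25% of £8,573 = £2,143.25. OOP would hit £5,905.75 > £5,200, so the cap limits the patient to £5,200 − £3,762.50 = £1,437.50. Insurer: £8,573 − £1,437.50 = £7,135.50.

£7,135.50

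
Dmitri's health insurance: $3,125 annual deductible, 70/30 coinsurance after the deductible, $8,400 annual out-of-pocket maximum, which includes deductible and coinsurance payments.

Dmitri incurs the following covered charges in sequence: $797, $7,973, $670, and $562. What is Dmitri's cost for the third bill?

Claim 1 — $797: fully absorbed by the deductible. Patient pays $797; OOP now $797.
Claim 2 — $7,973: $2,328 finishes the deductible; $5,645 goes to coinsurance; patient's 30% is $1,693.50. Cost to patient: $4,021.50. OOP to date $4,818.50.
Claim 3 — $670: deductible already satisfied, so patient's share is 30% × $670 = $201. Patient pays $201; OOP now $5,019.50.

$201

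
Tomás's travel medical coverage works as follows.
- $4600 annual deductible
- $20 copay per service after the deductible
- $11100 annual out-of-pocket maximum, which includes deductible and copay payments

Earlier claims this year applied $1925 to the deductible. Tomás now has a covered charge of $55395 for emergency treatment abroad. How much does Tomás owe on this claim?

$2695

Deductible still to meet: $4600 − $1925 = $2675.
After the $2675 deductible portion, $55395 − $2675 = $52720 is subject to the copay.
Copay on this service: $20.
Traveler responsibility before any cap: $2675 + $20 = $2695.
Cumulative spending $1925 + $2695 = $4620 stays under the $11100 maximum.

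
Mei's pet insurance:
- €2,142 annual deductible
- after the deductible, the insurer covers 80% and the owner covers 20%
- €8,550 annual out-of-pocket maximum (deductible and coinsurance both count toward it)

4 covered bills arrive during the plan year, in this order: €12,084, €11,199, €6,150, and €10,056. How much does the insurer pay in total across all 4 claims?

€30,939

Claim 1 (€12,084): €2,142 finishes the deductible; €9,942 goes to coinsurance; owner's 20% is €1,988.40. Owner pays €4,130.40; OOP now €4,130.40. Plan pays €12,084 − €4,130.40 = €7,953.60.
Claim 2 (€11,199): deductible already satisfied, so owner's share is 20% × €11,199 = €2,239.80. Owner owes €2,239.80 (running OOP €6,370.20). Plan pays €11,199 − €2,239.80 = €8,959.20.
Claim 3 (€6,150): 20% coinsurance on €6,150 = €1,230. Cost to owner: €1,230. OOP to date €7,600.20. Plan pays €6,150 − €1,230 = €4,920.
Claim 4 (€10,056): deductible already satisfied, so owner's share is 20% × €10,056 = €2,011.20. Adding that to €7,600.20 gives €9,611.40, past the €8,550 cap; owner pays only €8,550 − €7,600.20 = €949.80. Plan pays €10,056 − €949.80 = €9,106.20.
Insurer total = bills − owner's total = €39,489 − €8,550 = €30,939.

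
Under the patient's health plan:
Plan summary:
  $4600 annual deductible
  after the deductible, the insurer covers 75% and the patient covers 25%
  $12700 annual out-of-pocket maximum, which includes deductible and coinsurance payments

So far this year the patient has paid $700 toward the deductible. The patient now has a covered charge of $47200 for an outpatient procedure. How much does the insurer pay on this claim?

$35200

$700 of the $4600 deductible is already met, leaving $3900.
The remaining $43300 (= $47200 − $3900) moves to coinsurance.
Coinsurance: $43300 × 25% = $10825.
That puts the patient's cost at $3900 + $10825 = $14725 before any cap.
Year-to-date out-of-pocket would reach $700 + $14725 = $15425, above the $12700 maximum, so the patient pays only $12700 − $700 = $12000.
The insurer covers the remainder: $47200 − $12000 = $35200.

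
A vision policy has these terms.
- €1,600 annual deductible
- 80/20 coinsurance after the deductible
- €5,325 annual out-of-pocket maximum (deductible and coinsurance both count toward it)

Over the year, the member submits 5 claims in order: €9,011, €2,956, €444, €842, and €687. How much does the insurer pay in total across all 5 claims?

€9,872

Bill 1, €9,011: €1,600 to deductible, leaving €7,411; coinsurance €7,411 × 20% = €1,482.20. Member owes €3,082.20 (running OOP €3,082.20). Plan pays €9,011 − €3,082.20 = €5,928.80.
Bill 2, €2,956: deductible met; 20% of €2,956 = €591.20. Cost to member: €591.20. OOP to date €3,673.40. Plan pays €2,956 − €591.20 = €2,364.80.
Bill 3, €444: deductible already satisfied, so member's share is 20% × €444 = €88.80. Cost to member: €88.80. OOP to date €3,762.20. Plan pays €444 − €88.80 = €355.20.
Bill 4, €842: 20% coinsurance on €842 = €168.40. Cost to member: €168.40. OOP to date €3,930.60. Plan pays €842 − €168.40 = €673.60.
Bill 5, €687: 20% coinsurance on €687 = €137.40. Cost to member: €137.40. OOP to date €4,068. Insurer: €687 − €137.40 = €549.60.
Insurer total = bills − member's total = €13,940 − €4,068 = €9,872.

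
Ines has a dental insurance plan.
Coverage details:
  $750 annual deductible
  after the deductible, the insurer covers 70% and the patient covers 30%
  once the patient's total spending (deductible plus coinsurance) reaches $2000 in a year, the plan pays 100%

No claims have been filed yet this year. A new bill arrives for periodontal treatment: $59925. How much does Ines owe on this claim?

$2000

Nothing has been paid toward the $750 deductible, so the first $750 of this charge is applied there.
The remaining $59175 (= $59925 − $750) moves to coinsurance.
Patient's 30% share of $59175 is $17752.50.
So the patient owes $750 + $17752.50 = $18502.50 before any cap.
Year-to-date out-of-pocket would reach $0 + $18502.50 = $18502.50, above the $2000 maximum, so the patient pays only $2000 − $0 = $2000.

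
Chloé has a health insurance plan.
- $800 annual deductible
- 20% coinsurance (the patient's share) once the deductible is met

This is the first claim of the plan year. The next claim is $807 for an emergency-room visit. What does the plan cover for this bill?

The full $800 deductible is still open; $800 of this bill applies to it.
After the $800 deductible portion, $807 − $800 = $7 is subject to coinsurance.
20% of $7 = $1.40 falls to the patient.
Patient responsibility: $800 + $1.40 = $801.40.
Insurer pays the balance: $807 − $801.40 = $5.60.

$5.60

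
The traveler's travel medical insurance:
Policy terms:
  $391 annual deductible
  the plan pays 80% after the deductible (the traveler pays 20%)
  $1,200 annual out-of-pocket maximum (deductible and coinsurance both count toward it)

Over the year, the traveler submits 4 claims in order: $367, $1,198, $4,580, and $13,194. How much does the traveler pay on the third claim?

Bill 1, $367: fully absorbed by the deductible. Traveler pays $367; OOP now $367.
Bill 2, $1,198: deductible takes $24, $1,174 remains; coinsurance $1,174 × 20% = $234.80. Traveler owes $258.80 (running OOP $625.80).
Bill 3, $4,580: deductible met; 20% of $4,580 = $916. That would push OOP to $1,541.80, over the $1,200 cap, so traveler pays $1,200 − $625.80 = $574.20.

$574.20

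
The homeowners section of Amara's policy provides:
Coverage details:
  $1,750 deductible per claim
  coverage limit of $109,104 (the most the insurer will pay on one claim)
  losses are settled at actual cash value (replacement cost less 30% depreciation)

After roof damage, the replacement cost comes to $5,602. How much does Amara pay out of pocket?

At 30% depreciation, ACV = $5,602 − $1,680.60 = $3,921.40.
Subtract the deductible: $3,921.40 − $1,750 = $2,171.40.
$2,171.40 ≤ $109,104, so the limit doesn't bind; insurer pays $2,171.40.
The homeowner bears the rest of the original loss: $5,602 − $2,171.40 = $3,430.60.

$3,430.60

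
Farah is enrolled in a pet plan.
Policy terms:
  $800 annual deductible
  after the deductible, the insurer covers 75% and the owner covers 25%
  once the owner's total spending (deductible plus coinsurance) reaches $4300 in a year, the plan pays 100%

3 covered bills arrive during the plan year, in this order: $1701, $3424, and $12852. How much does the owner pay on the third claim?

$2418.75

Bill 1, $1701: $800 to deductible, leaving $901; owner's 25% is $225.25. Owner pays $1025.25; OOP now $1025.25.
Bill 2, $3424: deductible met; 25% of $3424 = $856. Owner owes $856 (running OOP $1881.25).
Bill 3, $12852: deductible already satisfied, so owner's share is 25% × $12852 = $3213. That would push OOP to $5094.25, over the $4300 cap, so owner pays $4300 − $1881.25 = $2418.75.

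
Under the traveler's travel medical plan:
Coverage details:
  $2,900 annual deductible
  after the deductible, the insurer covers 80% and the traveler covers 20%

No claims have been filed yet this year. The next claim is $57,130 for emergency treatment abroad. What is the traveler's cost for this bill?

The full $2,900 deductible is still open; $2,900 of this bill applies to it.
After the $2,900 deductible portion, $57,130 − $2,900 = $54,230 is subject to coinsurance.
Traveler's 20% share of $54,230 is $10,846.
Traveler responsibility: $2,900 + $10,846 = $13,746.

$13,746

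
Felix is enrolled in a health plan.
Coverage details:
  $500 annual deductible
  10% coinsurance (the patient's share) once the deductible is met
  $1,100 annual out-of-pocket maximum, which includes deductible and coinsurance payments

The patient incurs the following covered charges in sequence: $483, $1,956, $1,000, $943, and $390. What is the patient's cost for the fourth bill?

Claim 1 — $483: fully absorbed by the deductible. Patient owes $483 (running OOP $483).
Claim 2 — $1,956: $17 finishes the deductible; $1,939 goes to coinsurance; coinsurance $1,939 × 10% = $193.90. Cost to patient: $210.90. OOP to date $693.90.
Claim 3 — $1,000: deductible met; 10% of $1,000 = $100. Patient owes $100 (running OOP $793.90).
Claim 4 — $943: deductible already satisfied, so patient's share is 10% × $943 = $94.30. Patient pays $94.30; OOP now $888.20.

$94.30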